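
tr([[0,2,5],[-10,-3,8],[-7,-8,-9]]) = -12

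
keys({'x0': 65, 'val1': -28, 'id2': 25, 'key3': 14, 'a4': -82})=['x0', 'val1', 'id2', 'key3', 'a4']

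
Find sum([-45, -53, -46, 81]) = (-45) + (-53) + (-46) + 81
= -63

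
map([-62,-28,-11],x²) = (-62)²=3844, (-28)²=784, (-11)²=121
= [3844, 784, 121]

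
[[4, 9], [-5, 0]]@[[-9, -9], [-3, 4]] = [[-63, 0], [45, 45]]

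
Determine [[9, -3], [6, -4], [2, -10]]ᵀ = [[9, 6, 2], [-3, -4, -10]]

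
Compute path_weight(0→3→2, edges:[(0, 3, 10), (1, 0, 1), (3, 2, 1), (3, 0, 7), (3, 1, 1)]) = 11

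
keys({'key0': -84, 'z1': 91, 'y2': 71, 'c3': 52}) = ['key0', 'z1', 'y2', 'c3']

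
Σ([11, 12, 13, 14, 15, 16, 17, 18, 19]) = 135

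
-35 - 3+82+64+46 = 154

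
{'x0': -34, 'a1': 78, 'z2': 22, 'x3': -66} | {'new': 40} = {'x0': -34, 'a1': 78, 'z2': 22, 'x3': -66, 'new': 40}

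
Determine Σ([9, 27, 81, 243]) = 360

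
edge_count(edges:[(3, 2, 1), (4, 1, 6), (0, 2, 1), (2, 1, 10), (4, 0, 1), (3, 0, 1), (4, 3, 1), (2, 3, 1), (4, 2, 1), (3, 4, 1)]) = 10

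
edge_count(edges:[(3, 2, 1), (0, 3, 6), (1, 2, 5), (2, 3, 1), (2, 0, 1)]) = 5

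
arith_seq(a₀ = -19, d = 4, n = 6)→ [-19, -15, -11, -7, -3, 1]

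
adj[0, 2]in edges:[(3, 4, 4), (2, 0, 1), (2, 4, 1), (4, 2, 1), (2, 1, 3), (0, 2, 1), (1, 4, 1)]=1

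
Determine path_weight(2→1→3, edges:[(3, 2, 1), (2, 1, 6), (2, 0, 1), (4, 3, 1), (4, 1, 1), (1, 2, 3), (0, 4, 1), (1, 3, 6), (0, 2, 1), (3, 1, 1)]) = w(2→1)=6 + w(1→3)=6
= 12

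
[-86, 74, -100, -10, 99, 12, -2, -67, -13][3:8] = [-10, 99, 12, -2, -67]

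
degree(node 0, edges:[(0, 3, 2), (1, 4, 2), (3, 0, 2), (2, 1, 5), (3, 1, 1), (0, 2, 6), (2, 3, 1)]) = 3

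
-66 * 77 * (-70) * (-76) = -27036240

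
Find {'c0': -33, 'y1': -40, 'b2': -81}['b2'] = -81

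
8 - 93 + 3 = -82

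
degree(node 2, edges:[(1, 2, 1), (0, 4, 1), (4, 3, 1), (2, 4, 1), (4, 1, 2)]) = 2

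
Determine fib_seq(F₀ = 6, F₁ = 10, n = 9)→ F_2 = F_1 + F_0 = 16
F_3 = F_2 + F_1 = 26
F_4 = F_3 + F_2 = 42
...
= [6, 10, 16, 26, 42, 68, 110, 178, 288]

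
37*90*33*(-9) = -989010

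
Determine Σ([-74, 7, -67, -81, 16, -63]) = -262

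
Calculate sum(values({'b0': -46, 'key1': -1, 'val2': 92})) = 45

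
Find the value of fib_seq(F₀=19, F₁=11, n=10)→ [19, 11, 30, 41, 71, 112, 183, 295, 478, 773]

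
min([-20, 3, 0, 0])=-20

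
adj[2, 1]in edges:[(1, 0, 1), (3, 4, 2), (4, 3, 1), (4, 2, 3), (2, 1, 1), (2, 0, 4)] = 1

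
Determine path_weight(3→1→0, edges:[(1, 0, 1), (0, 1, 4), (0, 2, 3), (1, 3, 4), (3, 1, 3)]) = w(3→1)=3 + w(1→0)=1
= 4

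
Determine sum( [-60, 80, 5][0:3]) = slice → [-60, 80, 5]
(-60) + 80 + 5
= 25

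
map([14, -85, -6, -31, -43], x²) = (14)²=196, (-85)²=7225, (-6)²=36, (-31)²=961, (-43)²=1849
= [196, 7225, 36, 961, 1849]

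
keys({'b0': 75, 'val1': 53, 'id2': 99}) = ['b0', 'val1', 'id2']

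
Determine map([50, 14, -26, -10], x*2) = [100, 28, -52, -20]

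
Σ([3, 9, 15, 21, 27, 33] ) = 108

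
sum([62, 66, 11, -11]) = 128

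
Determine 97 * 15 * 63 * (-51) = -4674915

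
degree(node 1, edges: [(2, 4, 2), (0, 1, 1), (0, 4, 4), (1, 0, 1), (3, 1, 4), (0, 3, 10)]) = incident: (0,1), (1,0), (3,1)
= 3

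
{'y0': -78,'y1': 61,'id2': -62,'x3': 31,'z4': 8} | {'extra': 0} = {'y0': -78, 'y1': 61, 'id2': -62, 'x3': 31, 'z4': 8, 'extra': 0}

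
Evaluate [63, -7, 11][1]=-7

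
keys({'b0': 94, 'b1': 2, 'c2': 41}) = ['b0', 'b1', 'c2']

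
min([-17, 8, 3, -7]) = -17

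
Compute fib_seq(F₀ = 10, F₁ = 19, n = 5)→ F_2 = F_1 + F_0 = 29
F_3 = F_2 + F_1 = 48
F_4 = F_3 + F_2 = 77
= [10, 19, 29, 48, 77]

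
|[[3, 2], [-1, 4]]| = 14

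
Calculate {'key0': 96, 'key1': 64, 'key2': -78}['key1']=64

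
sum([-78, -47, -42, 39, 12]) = (-78) + (-47) + (-42) + 39 + 12
= -116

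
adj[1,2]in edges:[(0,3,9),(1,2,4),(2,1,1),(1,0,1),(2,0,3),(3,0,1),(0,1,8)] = 4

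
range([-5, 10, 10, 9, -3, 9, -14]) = 24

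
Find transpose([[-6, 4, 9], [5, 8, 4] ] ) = [[-6, 5], [4, 8], [9, 4]]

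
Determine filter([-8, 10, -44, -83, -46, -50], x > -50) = keep x where x > -50: -8✓, 10✓, -44✓, -83✗, -46✓, -50✗
= [-8, 10, -44, -46]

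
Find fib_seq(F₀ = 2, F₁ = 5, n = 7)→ F_2 = F_1 + F_0 = 7
F_3 = F_2 + F_1 = 12
F_4 = F_3 + F_2 = 19
...
= [2, 5, 7, 12, 19, 31, 50]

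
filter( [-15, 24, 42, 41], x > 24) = [42, 41]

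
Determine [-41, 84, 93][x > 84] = keep x where x > 84: -41✗, 84✗, 93✓
= [93]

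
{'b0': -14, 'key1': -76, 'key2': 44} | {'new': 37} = {'b0': -14, 'key1': -76, 'key2': 44, 'new': 37}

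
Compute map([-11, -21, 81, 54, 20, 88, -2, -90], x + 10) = -11+10=-1, -21+10=-11, 81+10=91, 54+10=64, 20+10=30, 88+10=98, -2+10=8, -90+10=-80
= [-1, -11, 91, 64, 30, 98, 8, -80]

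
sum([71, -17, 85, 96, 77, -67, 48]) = 71 + (-17) + 85 + 96 + 77 + (-67) + 48
= 293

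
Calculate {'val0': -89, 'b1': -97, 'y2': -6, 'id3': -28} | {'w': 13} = {'val0': -89, 'b1': -97, 'y2': -6, 'id3': -28, 'w': 13}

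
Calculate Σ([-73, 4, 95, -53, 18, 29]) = 20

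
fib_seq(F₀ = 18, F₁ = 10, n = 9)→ [18, 10, 28, 38, 66, 104, 170, 274, 444]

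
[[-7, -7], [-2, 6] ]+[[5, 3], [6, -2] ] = [[-2, -4], [4, 4]]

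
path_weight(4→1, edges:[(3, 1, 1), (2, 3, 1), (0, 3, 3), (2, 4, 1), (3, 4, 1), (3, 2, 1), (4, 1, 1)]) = 1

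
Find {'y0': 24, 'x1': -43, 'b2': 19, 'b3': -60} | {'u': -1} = {'y0': 24, 'x1': -43, 'b2': 19, 'b3': -60, 'u': -1}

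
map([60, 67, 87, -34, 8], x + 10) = [70, 77, 97, -24, 18]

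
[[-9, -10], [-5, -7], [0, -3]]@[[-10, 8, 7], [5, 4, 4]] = C[0][0] = (-9)*(-10) + (-10)*(5) = 40
C[0][1] = (-9)*(8) + (-10)*(4) = -112
C[0][2] = (-9)*(7) + (-10)*(4) = -103
C[1][0] = (-5)*(-10) + (-7)*(5) = 15
C[1][1] = (-5)*(8) + (-7)*(4) = -68
C[1][2] = (-5)*(7) + (-7)*(4) = -63
... (3 more cells)
= [[40, -112, -103], [15, -68, -63], [-15, -12, -12]]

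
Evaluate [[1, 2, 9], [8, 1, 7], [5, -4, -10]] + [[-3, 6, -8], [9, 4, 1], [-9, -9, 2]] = [[-2, 8, 1], [17, 5, 8], [-4, -13, -8]]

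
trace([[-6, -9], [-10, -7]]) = -13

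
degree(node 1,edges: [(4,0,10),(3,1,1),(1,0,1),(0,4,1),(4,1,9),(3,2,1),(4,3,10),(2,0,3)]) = 3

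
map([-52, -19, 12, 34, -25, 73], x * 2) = -52*2=-104, -19*2=-38, 12*2=24, 34*2=68, -25*2=-50, 73*2=146
= [-104, -38, 24, 68, -50, 146]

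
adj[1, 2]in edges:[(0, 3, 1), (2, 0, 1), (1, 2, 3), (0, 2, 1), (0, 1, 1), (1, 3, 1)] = 3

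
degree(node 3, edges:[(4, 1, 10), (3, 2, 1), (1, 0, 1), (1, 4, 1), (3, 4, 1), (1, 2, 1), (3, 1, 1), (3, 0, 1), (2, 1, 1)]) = incident: (3,2), (3,4), (3,1), (3,0)
= 4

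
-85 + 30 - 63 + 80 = -38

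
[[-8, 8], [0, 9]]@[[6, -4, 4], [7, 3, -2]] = [[8, 56, -48], [63, 27, -18]]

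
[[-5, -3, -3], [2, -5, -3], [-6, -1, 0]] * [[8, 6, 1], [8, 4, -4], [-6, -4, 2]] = C[0][0] = (-5)*(8) + (-3)*(8) + (-3)*(-6) = -46
C[0][1] = (-5)*(6) + (-3)*(4) + (-3)*(-4) = -30
C[0][2] = (-5)*(1) + (-3)*(-4) + (-3)*(2) = 1
C[1][0] = (2)*(8) + (-5)*(8) + (-3)*(-6) = -6
C[1][1] = (2)*(6) + (-5)*(4) + (-3)*(-4) = 4
C[1][2] = (2)*(1) + (-5)*(-4) + (-3)*(2) = 16
... (3 more cells)
= [[-46, -30, 1], [-6, 4, 16], [-56, -40, -2]]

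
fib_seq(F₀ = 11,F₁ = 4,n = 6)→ F_2 = F_1 + F_0 = 15
F_3 = F_2 + F_1 = 19
F_4 = F_3 + F_2 = 34
...
= [11, 4, 15, 19, 34, 53]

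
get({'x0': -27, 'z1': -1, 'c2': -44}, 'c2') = -44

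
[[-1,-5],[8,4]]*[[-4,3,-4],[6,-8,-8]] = [[-26, 37, 44], [-8, -8, -64]]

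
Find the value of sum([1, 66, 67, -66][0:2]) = 67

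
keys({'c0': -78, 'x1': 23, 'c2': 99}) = ['c0', 'x1', 'c2']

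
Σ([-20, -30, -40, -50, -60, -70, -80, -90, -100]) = -540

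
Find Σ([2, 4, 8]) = 14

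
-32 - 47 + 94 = 15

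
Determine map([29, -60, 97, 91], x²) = (29)²=841, (-60)²=3600, (97)²=9409, (91)²=8281
= [841, 3600, 9409, 8281]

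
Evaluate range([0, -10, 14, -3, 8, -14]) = 28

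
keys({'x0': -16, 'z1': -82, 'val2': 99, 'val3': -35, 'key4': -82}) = ['x0', 'z1', 'val2', 'val3', 'key4']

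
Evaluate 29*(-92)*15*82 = -3281640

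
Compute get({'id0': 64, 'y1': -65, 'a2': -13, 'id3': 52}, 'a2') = -13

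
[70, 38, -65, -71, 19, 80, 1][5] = 80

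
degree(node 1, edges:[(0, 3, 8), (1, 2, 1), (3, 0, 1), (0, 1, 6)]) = incident: (1,2), (0,1)
= 2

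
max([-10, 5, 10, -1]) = 10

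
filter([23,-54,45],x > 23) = keep x where x > 23: 23✗, -54✗, 45✓
= [45]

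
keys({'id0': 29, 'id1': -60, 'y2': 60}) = ['id0', 'id1', 'y2']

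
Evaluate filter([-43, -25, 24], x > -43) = [-25, 24]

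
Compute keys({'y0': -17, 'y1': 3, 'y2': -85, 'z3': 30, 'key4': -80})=['y0', 'y1', 'y2', 'z3', 'key4']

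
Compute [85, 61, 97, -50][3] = -50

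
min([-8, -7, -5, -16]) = -16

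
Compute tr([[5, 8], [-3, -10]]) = diagonal: 5 + (-10)
= -5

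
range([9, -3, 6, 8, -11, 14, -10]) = 25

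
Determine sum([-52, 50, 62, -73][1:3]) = slice → [50, 62]
50 + 62
= 112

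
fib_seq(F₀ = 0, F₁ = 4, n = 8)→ F_2 = F_1 + F_0 = 4
F_3 = F_2 + F_1 = 8
F_4 = F_3 + F_2 = 12
...
= [0, 4, 4, 8, 12, 20, 32, 52]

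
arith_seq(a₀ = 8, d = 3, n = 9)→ a_0 = 8 + 0*3 = 8
a_1 = 8 + 1*3 = 11
a_2 = 8 + 2*3 = 14
...
= [8, 11, 14, 17, 20, 23, 26, 29, 32]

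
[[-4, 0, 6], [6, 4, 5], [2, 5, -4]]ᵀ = [[-4, 6, 2], [0, 4, 5], [6, 5, -4]]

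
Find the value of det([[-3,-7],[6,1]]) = (-3)*(1) - (-7)*(6)
= 39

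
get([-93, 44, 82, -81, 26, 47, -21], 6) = -21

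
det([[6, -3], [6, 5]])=(6)*(5) - (-3)*(6)
= 48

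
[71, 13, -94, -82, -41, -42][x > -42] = [71, 13, -41]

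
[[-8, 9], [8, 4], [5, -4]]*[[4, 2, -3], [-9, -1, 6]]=[[-113, -25, 78], [-4, 12, 0], [56, 14, -39]]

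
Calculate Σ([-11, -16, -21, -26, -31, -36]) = (-11) + (-16) + (-21) + (-26) + (-31) + (-36)
= -141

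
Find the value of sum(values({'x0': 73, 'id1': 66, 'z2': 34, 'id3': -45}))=73 + 66 + 34 + (-45)
= 128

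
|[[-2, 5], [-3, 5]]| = (-2)*(5) - (5)*(-3)
= 5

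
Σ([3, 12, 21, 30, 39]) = 3 + 12 + 21 + 30 + 39
= 105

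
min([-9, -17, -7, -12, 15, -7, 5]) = -17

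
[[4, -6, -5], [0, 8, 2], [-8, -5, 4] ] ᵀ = [[4, 0, -8], [-6, 8, -5], [-5, 2, 4]]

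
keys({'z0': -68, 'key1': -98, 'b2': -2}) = ['z0', 'key1', 'b2']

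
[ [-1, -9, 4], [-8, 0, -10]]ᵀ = [[-1, -8], [-9, 0], [4, -10]]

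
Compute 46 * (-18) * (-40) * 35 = 1159200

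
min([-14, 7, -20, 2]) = -20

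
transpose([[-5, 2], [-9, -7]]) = [[-5, -9], [2, -7]]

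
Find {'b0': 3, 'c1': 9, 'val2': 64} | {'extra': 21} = {'b0': 3, 'c1': 9, 'val2': 64, 'extra': 21}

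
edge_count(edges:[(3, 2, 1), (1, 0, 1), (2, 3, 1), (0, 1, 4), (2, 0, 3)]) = 5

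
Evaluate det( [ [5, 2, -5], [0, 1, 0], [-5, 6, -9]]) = (1)*(5)*det([[1, 0], [6, -9]]) + (-1)*(2)*det([[0, 0], [-5, -9]]) + (1)*(-5)*det([[0, 1], [-5, 6]])
= -45 + 0 + -25
= -70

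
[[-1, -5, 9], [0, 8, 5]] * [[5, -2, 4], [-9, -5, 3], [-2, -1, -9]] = C[0][0] = (-1)*(5) + (-5)*(-9) + (9)*(-2) = 22
C[0][1] = (-1)*(-2) + (-5)*(-5) + (9)*(-1) = 18
C[0][2] = (-1)*(4) + (-5)*(3) + (9)*(-9) = -100
C[1][0] = (0)*(5) + (8)*(-9) + (5)*(-2) = -82
C[1][1] = (0)*(-2) + (8)*(-5) + (5)*(-1) = -45
C[1][2] = (0)*(4) + (8)*(3) + (5)*(-9) = -21
= [[22, 18, -100], [-82, -45, -21]]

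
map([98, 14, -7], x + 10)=98+10=108, 14+10=24, -7+10=3
= [108, 24, 3]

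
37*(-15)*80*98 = -4351200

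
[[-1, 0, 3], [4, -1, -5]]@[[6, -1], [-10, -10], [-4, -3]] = C[0][0] = (-1)*(6) + (0)*(-10) + (3)*(-4) = -18
C[0][1] = (-1)*(-1) + (0)*(-10) + (3)*(-3) = -8
C[1][0] = (4)*(6) + (-1)*(-10) + (-5)*(-4) = 54
C[1][1] = (4)*(-1) + (-1)*(-10) + (-5)*(-3) = 21
= [[-18, -8], [54, 21]]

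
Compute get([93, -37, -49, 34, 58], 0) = 93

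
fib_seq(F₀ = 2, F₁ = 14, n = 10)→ [2, 14, 16, 30, 46, 76, 122, 198, 320, 518]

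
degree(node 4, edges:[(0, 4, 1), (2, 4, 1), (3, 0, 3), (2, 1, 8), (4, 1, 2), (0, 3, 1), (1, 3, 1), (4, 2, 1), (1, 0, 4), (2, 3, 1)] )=incident: (0,4), (2,4), (4,1), (4,2)
= 4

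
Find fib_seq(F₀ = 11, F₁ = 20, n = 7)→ [11, 20, 31, 51, 82, 133, 215]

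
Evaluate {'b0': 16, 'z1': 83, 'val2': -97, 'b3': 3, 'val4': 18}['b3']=3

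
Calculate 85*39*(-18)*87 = -5191290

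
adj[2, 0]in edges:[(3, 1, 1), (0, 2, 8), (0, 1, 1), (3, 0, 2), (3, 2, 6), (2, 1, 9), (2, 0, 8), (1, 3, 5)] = 8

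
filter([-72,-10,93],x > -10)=keep x where x > -10: -72✗, -10✗, 93✓
= [93]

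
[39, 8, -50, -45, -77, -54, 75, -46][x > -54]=[39, 8, -50, -45, 75, -46]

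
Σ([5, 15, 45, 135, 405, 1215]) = 5 + 15 + 45 + 135 + 405 + 1215
= 1820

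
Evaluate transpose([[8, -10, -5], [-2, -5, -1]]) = [[8, -2], [-10, -5], [-5, -1]]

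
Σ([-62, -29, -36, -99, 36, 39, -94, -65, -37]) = -347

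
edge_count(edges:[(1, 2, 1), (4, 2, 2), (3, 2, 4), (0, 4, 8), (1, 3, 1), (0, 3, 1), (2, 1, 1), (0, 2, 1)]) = 8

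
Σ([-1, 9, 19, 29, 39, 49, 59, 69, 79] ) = 351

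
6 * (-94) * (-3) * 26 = 43992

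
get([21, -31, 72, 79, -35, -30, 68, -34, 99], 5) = -30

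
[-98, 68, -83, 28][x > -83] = [68, 28]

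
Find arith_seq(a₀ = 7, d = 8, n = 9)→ [7, 15, 23, 31, 39, 47, 55, 63, 71]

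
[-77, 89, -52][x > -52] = keep x where x > -52: -77✗, 89✓, -52✗
= [89]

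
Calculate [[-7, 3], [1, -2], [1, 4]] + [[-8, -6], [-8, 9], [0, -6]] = [[-15, -3], [-7, 7], [1, -2]]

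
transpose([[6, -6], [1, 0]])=[[6, 1], [-6, 0]]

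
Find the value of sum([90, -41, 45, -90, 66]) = 70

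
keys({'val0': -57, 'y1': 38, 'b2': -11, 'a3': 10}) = ['val0', 'y1', 'b2', 'a3']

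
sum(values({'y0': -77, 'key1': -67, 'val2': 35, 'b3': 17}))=-92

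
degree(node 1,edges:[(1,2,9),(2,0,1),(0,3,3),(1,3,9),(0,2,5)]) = 2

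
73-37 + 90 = 126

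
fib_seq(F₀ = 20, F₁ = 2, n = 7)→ [20, 2, 22, 24, 46, 70, 116]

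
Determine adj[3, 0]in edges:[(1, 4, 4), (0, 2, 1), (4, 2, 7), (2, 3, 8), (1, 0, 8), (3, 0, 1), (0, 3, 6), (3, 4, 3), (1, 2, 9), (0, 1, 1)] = 1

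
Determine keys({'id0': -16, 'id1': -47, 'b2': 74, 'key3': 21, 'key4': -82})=['id0', 'id1', 'b2', 'key3', 'key4']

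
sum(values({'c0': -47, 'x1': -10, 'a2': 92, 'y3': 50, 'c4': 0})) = (-47) + (-10) + 92 + 50 + 0
= 85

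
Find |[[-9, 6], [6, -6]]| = 18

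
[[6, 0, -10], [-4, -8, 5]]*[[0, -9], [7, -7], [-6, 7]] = [[60, -124], [-86, 127]]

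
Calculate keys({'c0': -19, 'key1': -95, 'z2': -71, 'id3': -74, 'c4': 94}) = ['c0', 'key1', 'z2', 'id3', 'c4']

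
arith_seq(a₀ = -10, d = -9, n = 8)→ [-10, -19, -28, -37, -46, -55, -64, -73]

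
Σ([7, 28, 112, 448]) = 7 + 28 + 112 + 448
= 595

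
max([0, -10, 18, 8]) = 18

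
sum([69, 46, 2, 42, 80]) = 69 + 46 + 2 + 42 + 80
= 239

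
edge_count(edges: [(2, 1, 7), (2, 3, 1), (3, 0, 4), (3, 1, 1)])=4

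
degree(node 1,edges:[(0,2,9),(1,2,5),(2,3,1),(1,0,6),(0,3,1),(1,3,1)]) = incident: (1,2), (1,0), (1,3)
= 3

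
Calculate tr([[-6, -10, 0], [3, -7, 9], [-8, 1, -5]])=-18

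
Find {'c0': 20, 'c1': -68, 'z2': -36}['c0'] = 20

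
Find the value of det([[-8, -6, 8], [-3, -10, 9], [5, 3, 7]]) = 708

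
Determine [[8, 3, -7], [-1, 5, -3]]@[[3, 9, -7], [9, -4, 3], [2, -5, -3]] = [[37, 95, -26], [36, -14, 31]]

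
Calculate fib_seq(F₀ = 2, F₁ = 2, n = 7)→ [2, 2, 4, 6, 10, 16, 26]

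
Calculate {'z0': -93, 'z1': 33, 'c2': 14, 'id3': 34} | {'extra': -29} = {'z0': -93, 'z1': 33, 'c2': 14, 'id3': 34, 'extra': -29}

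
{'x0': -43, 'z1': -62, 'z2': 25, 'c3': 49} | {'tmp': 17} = {'x0': -43, 'z1': -62, 'z2': 25, 'c3': 49, 'tmp': 17}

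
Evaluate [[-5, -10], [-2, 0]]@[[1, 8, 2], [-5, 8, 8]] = [[45, -120, -90], [-2, -16, -4]]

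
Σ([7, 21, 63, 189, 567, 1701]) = 7 + 21 + 63 + 189 + 567 + 1701
= 2548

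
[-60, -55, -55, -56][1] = -55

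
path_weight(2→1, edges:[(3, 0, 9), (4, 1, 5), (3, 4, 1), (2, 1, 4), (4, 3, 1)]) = w(2→1)=4
= 4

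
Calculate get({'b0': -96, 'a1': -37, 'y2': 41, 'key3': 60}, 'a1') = -37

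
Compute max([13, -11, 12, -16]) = 13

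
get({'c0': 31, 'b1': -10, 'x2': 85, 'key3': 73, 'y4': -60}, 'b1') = -10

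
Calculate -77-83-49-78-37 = -324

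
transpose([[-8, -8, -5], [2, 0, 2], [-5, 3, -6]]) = [[-8, 2, -5], [-8, 0, 3], [-5, 2, -6]]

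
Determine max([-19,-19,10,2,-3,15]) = 15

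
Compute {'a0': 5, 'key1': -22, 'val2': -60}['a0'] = 5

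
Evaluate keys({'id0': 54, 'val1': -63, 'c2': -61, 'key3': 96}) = ['id0', 'val1', 'c2', 'key3']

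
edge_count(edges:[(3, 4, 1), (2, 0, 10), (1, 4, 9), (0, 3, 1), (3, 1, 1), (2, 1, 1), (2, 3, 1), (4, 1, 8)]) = 8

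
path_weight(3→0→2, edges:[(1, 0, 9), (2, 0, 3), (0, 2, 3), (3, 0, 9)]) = w(3→0)=9 + w(0→2)=3
= 12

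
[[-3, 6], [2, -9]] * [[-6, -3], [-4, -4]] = [[-6, -15], [24, 30]]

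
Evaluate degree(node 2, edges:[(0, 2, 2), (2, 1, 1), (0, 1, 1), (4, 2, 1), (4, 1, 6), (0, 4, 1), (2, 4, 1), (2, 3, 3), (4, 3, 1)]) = 5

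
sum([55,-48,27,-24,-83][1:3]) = -21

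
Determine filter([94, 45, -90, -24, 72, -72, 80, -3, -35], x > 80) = [94]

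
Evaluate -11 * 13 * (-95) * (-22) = -298870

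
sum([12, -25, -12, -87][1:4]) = slice → [-25, -12, -87]
(-25) + (-12) + (-87)
= -124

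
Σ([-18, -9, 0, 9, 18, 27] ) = (-18) + (-9) + 0 + 9 + 18 + 27
= 27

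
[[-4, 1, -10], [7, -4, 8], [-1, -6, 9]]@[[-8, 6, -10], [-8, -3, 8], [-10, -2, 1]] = C[0][0] = (-4)*(-8) + (1)*(-8) + (-10)*(-10) = 124
C[0][1] = (-4)*(6) + (1)*(-3) + (-10)*(-2) = -7
C[0][2] = (-4)*(-10) + (1)*(8) + (-10)*(1) = 38
C[1][0] = (7)*(-8) + (-4)*(-8) + (8)*(-10) = -104
C[1][1] = (7)*(6) + (-4)*(-3) + (8)*(-2) = 38
C[1][2] = (7)*(-10) + (-4)*(8) + (8)*(1) = -94
... (3 more cells)
= [[124, -7, 38], [-104, 38, -94], [-34, -6, -29]]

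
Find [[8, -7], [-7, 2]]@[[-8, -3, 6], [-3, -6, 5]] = C[0][0] = (8)*(-8) + (-7)*(-3) = -43
C[0][1] = (8)*(-3) + (-7)*(-6) = 18
C[0][2] = (8)*(6) + (-7)*(5) = 13
C[1][0] = (-7)*(-8) + (2)*(-3) = 50
C[1][1] = (-7)*(-3) + (2)*(-6) = 9
C[1][2] = (-7)*(6) + (2)*(5) = -32
= [[-43, 18, 13], [50, 9, -32]]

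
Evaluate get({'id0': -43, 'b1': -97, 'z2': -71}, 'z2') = -71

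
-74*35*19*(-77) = 3789170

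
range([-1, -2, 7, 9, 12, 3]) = 14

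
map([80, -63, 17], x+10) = 80+10=90, -63+10=-53, 17+10=27
= [90, -53, 27]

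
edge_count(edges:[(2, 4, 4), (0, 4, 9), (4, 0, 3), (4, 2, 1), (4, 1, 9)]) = 5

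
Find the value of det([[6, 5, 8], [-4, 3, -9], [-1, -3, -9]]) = (1)*(6)*det([[3, -9], [-3, -9]]) + (-1)*(5)*det([[-4, -9], [-1, -9]]) + (1)*(8)*det([[-4, 3], [-1, -3]])
= -324 + -135 + 120
= -339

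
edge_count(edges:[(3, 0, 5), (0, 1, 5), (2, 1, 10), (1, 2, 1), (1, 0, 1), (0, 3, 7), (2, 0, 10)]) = 7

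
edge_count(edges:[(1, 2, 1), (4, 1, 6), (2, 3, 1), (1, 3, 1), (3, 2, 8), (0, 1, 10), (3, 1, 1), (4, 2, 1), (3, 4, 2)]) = 9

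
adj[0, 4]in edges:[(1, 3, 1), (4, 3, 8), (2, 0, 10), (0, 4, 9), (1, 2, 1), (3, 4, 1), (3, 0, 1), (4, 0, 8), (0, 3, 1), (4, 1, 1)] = 9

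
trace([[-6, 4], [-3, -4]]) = diagonal: (-6) + (-4)
= -10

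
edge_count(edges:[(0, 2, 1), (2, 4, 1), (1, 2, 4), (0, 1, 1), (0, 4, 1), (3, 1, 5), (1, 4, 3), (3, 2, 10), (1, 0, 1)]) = 9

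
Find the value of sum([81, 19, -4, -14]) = 81 + 19 + (-4) + (-14)
= 82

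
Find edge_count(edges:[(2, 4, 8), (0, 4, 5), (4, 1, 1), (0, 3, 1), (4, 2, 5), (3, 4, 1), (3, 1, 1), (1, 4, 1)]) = 8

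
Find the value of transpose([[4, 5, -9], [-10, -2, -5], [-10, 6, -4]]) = [[4, -10, -10], [5, -2, 6], [-9, -5, -4]]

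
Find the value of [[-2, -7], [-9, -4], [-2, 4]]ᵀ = [[-2, -9, -2], [-7, -4, 4]]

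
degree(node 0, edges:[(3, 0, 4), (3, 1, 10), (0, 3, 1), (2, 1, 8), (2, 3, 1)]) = incident: (3,0), (0,3)
= 2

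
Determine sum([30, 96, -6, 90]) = 210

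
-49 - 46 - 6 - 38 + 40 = -99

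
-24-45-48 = -117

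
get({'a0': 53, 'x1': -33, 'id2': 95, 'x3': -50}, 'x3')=-50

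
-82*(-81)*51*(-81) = -27438102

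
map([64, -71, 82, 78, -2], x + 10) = [74, -61, 92, 88, 8]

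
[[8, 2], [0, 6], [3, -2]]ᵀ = [[8, 0, 3], [2, 6, -2]]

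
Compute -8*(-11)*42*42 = 155232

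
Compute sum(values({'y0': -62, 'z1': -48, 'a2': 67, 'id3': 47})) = (-62) + (-48) + 67 + 47
= 4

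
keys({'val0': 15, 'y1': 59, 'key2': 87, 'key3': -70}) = ['val0', 'y1', 'key2', 'key3']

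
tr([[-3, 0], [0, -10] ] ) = -13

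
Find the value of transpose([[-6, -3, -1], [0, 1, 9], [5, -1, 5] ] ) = [[-6, 0, 5], [-3, 1, -1], [-1, 9, 5]]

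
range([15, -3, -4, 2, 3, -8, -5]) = 23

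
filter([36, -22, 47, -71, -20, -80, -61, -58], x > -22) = [36, 47, -20]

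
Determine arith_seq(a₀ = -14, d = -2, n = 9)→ [-14, -16, -18, -20, -22, -24, -26, -28, -30]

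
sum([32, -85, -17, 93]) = 32 + (-85) + (-17) + 93
= 23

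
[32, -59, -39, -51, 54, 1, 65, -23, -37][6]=65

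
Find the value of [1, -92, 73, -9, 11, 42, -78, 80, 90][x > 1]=[73, 11, 42, 80, 90]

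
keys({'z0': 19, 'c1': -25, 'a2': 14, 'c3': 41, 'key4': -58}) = ['z0', 'c1', 'a2', 'c3', 'key4']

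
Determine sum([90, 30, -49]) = 90 + 30 + (-49)
= 71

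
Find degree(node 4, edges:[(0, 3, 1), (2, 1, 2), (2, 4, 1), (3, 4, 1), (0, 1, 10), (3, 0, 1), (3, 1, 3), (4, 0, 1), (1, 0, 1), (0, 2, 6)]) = 3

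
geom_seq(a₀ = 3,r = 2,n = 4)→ [3, 6, 12, 24]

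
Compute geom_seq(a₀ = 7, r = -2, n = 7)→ [7, -14, 28, -56, 112, -224, 448]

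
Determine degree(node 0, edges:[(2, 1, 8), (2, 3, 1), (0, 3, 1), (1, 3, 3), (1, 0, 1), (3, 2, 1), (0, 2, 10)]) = incident: (0,3), (1,0), (0,2)
= 3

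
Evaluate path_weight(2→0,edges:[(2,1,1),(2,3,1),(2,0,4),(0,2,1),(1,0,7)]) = 4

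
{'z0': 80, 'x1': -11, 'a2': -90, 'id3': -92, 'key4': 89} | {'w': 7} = {'z0': 80, 'x1': -11, 'a2': -90, 'id3': -92, 'key4': 89, 'w': 7}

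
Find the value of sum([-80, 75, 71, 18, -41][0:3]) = slice → [-80, 75, 71]
(-80) + 75 + 71
= 66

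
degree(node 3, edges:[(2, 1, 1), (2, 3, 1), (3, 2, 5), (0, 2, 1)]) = incident: (2,3), (3,2)
= 2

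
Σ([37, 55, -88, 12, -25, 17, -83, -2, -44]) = 37 + 55 + (-88) + 12 + (-25) + 17 + (-83) + (-2) + (-44)
= -121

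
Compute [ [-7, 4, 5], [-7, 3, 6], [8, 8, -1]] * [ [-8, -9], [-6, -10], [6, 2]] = C[0][0] = (-7)*(-8) + (4)*(-6) + (5)*(6) = 62
C[0][1] = (-7)*(-9) + (4)*(-10) + (5)*(2) = 33
C[1][0] = (-7)*(-8) + (3)*(-6) + (6)*(6) = 74
C[1][1] = (-7)*(-9) + (3)*(-10) + (6)*(2) = 45
C[2][0] = (8)*(-8) + (8)*(-6) + (-1)*(6) = -118
C[2][1] = (8)*(-9) + (8)*(-10) + (-1)*(2) = -154
= [[62, 33], [74, 45], [-118, -154]]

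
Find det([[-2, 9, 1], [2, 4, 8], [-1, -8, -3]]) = -134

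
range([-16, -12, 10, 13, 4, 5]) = 29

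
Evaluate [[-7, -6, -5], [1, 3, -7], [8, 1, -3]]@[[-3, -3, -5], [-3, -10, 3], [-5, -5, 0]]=[[64, 106, 17], [23, 2, 4], [-12, -19, -37]]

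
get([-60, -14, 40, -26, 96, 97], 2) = 40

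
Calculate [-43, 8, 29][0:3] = [-43, 8, 29]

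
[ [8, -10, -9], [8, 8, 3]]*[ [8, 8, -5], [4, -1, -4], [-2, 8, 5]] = C[0][0] = (8)*(8) + (-10)*(4) + (-9)*(-2) = 42
C[0][1] = (8)*(8) + (-10)*(-1) + (-9)*(8) = 2
C[0][2] = (8)*(-5) + (-10)*(-4) + (-9)*(5) = -45
C[1][0] = (8)*(8) + (8)*(4) + (3)*(-2) = 90
C[1][1] = (8)*(8) + (8)*(-1) + (3)*(8) = 80
C[1][2] = (8)*(-5) + (8)*(-4) + (3)*(5) = -57
= [[42, 2, -45], [90, 80, -57]]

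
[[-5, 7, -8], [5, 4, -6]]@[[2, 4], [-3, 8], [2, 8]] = C[0][0] = (-5)*(2) + (7)*(-3) + (-8)*(2) = -47
C[0][1] = (-5)*(4) + (7)*(8) + (-8)*(8) = -28
C[1][0] = (5)*(2) + (4)*(-3) + (-6)*(2) = -14
C[1][1] = (5)*(4) + (4)*(8) + (-6)*(8) = 4
= [[-47, -28], [-14, 4]]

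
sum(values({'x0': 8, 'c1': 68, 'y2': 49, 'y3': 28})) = 8 + 68 + 49 + 28
= 153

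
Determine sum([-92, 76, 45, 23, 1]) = (-92) + 76 + 45 + 23 + 1
= 53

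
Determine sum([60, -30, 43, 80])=153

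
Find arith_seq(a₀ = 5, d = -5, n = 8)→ a_0 = 5 + 0*-5 = 5
a_1 = 5 + 1*-5 = 0
a_2 = 5 + 2*-5 = -5
...
= [5, 0, -5, -10, -15, -20, -25, -30]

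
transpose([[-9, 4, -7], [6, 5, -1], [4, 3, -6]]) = [[-9, 6, 4], [4, 5, 3], [-7, -1, -6]]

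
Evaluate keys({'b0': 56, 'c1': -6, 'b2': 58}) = ['b0', 'c1', 'b2']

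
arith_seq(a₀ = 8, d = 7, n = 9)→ a_0 = 8 + 0*7 = 8
a_1 = 8 + 1*7 = 15
a_2 = 8 + 2*7 = 22
...
= [8, 15, 22, 29, 36, 43, 50, 57, 64]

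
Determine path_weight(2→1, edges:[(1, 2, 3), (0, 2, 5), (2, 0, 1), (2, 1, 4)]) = 4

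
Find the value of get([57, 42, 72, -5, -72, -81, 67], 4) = -72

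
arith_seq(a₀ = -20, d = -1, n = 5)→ a_0 = -20 + 0*-1 = -20
a_1 = -20 + 1*-1 = -21
a_2 = -20 + 2*-1 = -22
...
= [-20, -21, -22, -23, -24]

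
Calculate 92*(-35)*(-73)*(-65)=-15278900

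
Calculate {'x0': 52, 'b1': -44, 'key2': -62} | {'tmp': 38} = {'x0': 52, 'b1': -44, 'key2': -62, 'tmp': 38}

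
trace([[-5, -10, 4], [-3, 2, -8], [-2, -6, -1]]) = diagonal: (-5) + 2 + (-1)
= -4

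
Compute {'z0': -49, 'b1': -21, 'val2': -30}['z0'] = -49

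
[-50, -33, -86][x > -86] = [-50, -33]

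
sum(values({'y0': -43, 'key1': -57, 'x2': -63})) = (-43) + (-57) + (-63)
= -163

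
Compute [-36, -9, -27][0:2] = [-36, -9]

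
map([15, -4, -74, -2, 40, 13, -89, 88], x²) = [225, 16, 5476, 4, 1600, 169, 7921, 7744]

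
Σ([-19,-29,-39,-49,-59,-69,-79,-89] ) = -432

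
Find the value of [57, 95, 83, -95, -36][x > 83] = keep x where x > 83: 57✗, 95✓, 83✗, -95✗, -36✗
= [95]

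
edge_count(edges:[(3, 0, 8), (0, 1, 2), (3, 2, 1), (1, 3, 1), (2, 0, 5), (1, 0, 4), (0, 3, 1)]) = 7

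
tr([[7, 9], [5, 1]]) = diagonal: 7 + 1
= 8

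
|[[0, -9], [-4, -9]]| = -36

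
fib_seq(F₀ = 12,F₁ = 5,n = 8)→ F_2 = F_1 + F_0 = 17
F_3 = F_2 + F_1 = 22
F_4 = F_3 + F_2 = 39
...
= [12, 5, 17, 22, 39, 61, 100, 161]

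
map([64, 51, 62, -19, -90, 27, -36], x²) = (64)²=4096, (51)²=2601, (62)²=3844, (-19)²=361, (-90)²=8100, (27)²=729, (-36)²=1296
= [4096, 2601, 3844, 361, 8100, 729, 1296]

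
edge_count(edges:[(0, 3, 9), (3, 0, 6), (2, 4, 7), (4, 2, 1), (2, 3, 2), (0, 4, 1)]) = 6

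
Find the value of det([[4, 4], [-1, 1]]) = 8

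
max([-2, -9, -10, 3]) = 3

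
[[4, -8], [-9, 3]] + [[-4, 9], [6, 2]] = [[0, 1], [-3, 5]]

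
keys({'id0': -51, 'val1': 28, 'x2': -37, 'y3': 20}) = ['id0', 'val1', 'x2', 'y3']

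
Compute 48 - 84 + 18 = -18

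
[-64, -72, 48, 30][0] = -64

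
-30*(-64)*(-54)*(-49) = 5080320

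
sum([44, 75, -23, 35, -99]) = 44 + 75 + (-23) + 35 + (-99)
= 32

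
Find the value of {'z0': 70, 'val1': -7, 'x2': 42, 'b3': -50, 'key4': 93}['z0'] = 70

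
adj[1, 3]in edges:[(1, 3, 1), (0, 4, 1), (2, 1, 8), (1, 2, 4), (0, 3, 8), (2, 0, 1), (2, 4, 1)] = 1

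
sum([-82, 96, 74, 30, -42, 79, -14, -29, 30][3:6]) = slice → [30, -42, 79]
30 + (-42) + 79
= 67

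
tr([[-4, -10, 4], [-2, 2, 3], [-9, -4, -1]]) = -3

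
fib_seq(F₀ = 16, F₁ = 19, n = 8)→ [16, 19, 35, 54, 89, 143, 232, 375]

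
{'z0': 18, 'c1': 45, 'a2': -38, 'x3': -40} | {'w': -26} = {'z0': 18, 'c1': 45, 'a2': -38, 'x3': -40, 'w': -26}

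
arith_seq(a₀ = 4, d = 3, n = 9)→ [4, 7, 10, 13, 16, 19, 22, 25, 28]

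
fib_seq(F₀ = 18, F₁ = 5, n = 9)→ [18, 5, 23, 28, 51, 79, 130, 209, 339]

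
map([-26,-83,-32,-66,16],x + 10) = [-16, -73, -22, -56, 26]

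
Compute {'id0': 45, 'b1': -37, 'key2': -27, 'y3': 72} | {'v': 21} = {'id0': 45, 'b1': -37, 'key2': -27, 'y3': 72, 'v': 21}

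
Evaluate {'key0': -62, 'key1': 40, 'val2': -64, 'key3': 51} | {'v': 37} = {'key0': -62, 'key1': 40, 'val2': -64, 'key3': 51, 'v': 37}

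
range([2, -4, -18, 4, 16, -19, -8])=35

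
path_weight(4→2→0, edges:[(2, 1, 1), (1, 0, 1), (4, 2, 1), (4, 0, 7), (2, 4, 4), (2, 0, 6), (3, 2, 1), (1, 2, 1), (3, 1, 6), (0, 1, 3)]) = w(4→2)=1 + w(2→0)=6
= 7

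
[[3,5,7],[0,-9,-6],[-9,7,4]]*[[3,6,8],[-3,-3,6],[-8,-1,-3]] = C[0][0] = (3)*(3) + (5)*(-3) + (7)*(-8) = -62
C[0][1] = (3)*(6) + (5)*(-3) + (7)*(-1) = -4
C[0][2] = (3)*(8) + (5)*(6) + (7)*(-3) = 33
C[1][0] = (0)*(3) + (-9)*(-3) + (-6)*(-8) = 75
C[1][1] = (0)*(6) + (-9)*(-3) + (-6)*(-1) = 33
C[1][2] = (0)*(8) + (-9)*(6) + (-6)*(-3) = -36
... (3 more cells)
= [[-62, -4, 33], [75, 33, -36], [-80, -79, -42]]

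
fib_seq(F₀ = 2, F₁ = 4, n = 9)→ [2, 4, 6, 10, 16, 26, 42, 68, 110]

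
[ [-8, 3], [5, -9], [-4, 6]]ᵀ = [[-8, 5, -4], [3, -9, 6]]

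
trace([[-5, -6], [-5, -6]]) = diagonal: (-5) + (-6)
= -11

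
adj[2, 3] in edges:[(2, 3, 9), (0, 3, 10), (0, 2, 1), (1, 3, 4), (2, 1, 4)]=9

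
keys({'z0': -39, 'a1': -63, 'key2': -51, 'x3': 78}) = ['z0', 'a1', 'key2', 'x3']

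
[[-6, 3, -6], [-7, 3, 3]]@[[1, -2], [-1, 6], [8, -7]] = [[-57, 72], [14, 11]]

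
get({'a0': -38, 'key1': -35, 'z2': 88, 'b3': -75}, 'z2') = 88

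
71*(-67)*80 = -380560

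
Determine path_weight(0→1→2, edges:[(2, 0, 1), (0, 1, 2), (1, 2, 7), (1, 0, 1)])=w(0→1)=2 + w(1→2)=7
= 9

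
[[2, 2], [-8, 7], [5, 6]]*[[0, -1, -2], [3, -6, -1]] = C[0][0] = (2)*(0) + (2)*(3) = 6
C[0][1] = (2)*(-1) + (2)*(-6) = -14
C[0][2] = (2)*(-2) + (2)*(-1) = -6
C[1][0] = (-8)*(0) + (7)*(3) = 21
C[1][1] = (-8)*(-1) + (7)*(-6) = -34
C[1][2] = (-8)*(-2) + (7)*(-1) = 9
... (3 more cells)
= [[6, -14, -6], [21, -34, 9], [18, -41, -16]]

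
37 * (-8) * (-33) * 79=771672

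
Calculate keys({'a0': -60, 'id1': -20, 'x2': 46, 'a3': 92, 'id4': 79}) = ['a0', 'id1', 'x2', 'a3', 'id4']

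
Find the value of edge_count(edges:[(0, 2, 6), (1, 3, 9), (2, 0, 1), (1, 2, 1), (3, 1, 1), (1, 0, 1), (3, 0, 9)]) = 7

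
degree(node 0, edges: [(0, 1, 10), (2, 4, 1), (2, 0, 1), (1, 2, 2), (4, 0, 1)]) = incident: (0,1), (2,0), (4,0)
= 3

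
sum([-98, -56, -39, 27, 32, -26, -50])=(-98) + (-56) + (-39) + 27 + 32 + (-26) + (-50)
= -210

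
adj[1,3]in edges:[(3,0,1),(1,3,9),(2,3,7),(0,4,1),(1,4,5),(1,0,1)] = 9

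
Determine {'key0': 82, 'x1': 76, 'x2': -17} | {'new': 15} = {'key0': 82, 'x1': 76, 'x2': -17, 'new': 15}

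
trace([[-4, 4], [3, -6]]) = diagonal: (-4) + (-6)
= -10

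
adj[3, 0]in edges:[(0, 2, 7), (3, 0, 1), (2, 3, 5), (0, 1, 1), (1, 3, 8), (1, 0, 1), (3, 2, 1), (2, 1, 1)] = 1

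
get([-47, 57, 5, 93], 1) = 57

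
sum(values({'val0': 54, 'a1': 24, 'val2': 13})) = 54 + 24 + 13
= 91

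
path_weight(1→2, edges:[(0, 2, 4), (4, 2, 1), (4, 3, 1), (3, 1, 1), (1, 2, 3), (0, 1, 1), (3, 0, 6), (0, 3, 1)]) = w(1→2)=3
= 3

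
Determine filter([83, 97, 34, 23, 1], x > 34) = [83, 97]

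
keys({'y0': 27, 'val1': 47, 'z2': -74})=['y0', 'val1', 'z2']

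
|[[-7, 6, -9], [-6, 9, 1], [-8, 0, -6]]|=(1)*(-7)*det([[9, 1], [0, -6]]) + (-1)*(6)*det([[-6, 1], [-8, -6]]) + (1)*(-9)*det([[-6, 9], [-8, 0]])
= 378 + -264 + -648
= -534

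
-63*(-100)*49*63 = 19448100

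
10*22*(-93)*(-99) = 2025540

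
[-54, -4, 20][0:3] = [-54, -4, 20]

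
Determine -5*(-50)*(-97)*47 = -1139750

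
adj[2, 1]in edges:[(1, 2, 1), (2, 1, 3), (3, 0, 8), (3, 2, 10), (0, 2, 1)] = 3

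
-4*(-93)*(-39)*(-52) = 754416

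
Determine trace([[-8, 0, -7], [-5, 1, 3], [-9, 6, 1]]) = -6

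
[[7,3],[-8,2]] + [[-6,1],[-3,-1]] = [[1, 4], [-11, 1]]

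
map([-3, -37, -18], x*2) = -3*2=-6, -37*2=-74, -18*2=-36
= [-6, -74, -36]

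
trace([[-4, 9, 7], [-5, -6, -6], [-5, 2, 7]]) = diagonal: (-4) + (-6) + 7
= -3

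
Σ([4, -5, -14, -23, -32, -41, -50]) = 4 + (-5) + (-14) + (-23) + (-32) + (-41) + (-50)
= -161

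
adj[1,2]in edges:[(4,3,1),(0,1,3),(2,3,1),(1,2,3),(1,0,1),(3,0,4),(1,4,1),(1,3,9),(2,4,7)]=3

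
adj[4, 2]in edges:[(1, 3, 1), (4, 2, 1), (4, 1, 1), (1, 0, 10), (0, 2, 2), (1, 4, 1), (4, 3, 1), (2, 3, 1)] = 1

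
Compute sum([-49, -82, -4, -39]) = -174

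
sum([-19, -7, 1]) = -25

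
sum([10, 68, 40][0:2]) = slice → [10, 68]
10 + 68
= 78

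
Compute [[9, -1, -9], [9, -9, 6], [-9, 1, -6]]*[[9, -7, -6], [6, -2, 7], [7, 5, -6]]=[[12, -106, -7], [69, -15, -153], [-117, 31, 97]]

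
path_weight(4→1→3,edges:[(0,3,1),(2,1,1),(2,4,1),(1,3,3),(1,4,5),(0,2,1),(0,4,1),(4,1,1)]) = w(4→1)=1 + w(1→3)=3
= 4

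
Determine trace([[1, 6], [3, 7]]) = 8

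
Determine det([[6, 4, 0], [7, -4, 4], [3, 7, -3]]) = (1)*(6)*det([[-4, 4], [7, -3]]) + (-1)*(4)*det([[7, 4], [3, -3]]) + (1)*(0)*det([[7, -4], [3, 7]])
= -96 + 132 + 0
= 36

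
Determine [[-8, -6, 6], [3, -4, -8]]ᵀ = [[-8, 3], [-6, -4], [6, -8]]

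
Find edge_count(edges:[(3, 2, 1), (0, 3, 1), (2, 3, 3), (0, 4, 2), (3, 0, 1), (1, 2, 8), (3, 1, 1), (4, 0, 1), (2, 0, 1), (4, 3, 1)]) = 10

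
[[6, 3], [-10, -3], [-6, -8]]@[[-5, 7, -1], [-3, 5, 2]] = [[-39, 57, 0], [59, -85, 4], [54, -82, -10]]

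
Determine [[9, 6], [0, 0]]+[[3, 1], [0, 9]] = [[12, 7], [0, 9]]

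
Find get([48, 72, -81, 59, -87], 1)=72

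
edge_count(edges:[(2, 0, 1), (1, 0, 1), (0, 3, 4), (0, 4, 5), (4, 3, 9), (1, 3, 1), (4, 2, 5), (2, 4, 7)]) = 8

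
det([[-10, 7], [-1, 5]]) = -43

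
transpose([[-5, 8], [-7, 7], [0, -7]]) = [[-5, -7, 0], [8, 7, -7]]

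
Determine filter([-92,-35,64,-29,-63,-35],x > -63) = keep x where x > -63: -92✗, -35✓, 64✓, -29✓, -63✗, -35✓
= [-35, 64, -29, -35]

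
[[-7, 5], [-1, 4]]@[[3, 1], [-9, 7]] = [[-66, 28], [-39, 27]]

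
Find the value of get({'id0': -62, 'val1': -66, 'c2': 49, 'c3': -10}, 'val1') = -66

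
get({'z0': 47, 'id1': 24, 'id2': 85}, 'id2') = 85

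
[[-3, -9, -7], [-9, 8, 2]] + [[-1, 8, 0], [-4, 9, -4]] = [[-4, -1, -7], [-13, 17, -2]]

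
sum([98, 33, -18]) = 98 + 33 + (-18)
= 113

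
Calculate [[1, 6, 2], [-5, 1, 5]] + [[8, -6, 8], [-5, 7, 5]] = [[9, 0, 10], [-10, 8, 10]]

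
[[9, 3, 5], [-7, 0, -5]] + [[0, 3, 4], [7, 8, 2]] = [[9, 6, 9], [0, 8, -3]]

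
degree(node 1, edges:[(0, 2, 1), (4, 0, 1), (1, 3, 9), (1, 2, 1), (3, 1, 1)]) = incident: (1,3), (1,2), (3,1)
= 3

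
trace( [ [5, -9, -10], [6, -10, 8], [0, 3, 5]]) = diagonal: 5 + (-10) + 5
= 0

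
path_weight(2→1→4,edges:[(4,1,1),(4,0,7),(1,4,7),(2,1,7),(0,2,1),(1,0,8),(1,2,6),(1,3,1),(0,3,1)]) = 14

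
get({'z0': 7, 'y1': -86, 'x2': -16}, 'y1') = -86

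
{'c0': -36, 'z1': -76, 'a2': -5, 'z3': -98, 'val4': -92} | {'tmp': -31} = {'c0': -36, 'z1': -76, 'a2': -5, 'z3': -98, 'val4': -92, 'tmp': -31}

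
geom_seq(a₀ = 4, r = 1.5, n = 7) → [4.0, 6.0, 9.0, 13.5, 20.25, 30.375, 45.5625]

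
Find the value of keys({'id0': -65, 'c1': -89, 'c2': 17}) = ['id0', 'c1', 'c2']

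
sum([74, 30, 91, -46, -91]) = 74 + 30 + 91 + (-46) + (-91)
= 58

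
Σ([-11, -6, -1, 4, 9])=-5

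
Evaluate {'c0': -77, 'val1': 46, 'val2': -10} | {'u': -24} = {'c0': -77, 'val1': 46, 'val2': -10, 'u': -24}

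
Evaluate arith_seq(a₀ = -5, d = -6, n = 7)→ [-5, -11, -17, -23, -29, -35, -41]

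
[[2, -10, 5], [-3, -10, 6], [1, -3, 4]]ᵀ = [[2, -3, 1], [-10, -10, -3], [5, 6, 4]]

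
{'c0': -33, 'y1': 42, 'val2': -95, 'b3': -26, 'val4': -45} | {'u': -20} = {'c0': -33, 'y1': 42, 'val2': -95, 'b3': -26, 'val4': -45, 'u': -20}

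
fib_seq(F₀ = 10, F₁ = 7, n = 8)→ [10, 7, 17, 24, 41, 65, 106, 171]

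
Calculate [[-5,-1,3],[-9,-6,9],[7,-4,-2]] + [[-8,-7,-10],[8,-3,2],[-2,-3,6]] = [[-13, -8, -7], [-1, -9, 11], [5, -7, 4]]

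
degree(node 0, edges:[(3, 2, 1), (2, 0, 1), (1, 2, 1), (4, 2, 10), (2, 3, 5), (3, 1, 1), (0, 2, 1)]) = 2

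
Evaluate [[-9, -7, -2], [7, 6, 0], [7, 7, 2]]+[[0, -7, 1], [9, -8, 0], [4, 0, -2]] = [[-9, -14, -1], [16, -2, 0], [11, 7, 0]]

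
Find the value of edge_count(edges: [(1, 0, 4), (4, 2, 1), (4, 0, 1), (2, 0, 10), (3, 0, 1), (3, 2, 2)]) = 6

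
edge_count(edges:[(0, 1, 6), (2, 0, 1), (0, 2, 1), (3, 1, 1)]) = 4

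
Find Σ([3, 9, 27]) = 39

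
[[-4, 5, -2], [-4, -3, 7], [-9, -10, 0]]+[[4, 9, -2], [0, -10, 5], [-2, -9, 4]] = [[0, 14, -4], [-4, -13, 12], [-11, -19, 4]]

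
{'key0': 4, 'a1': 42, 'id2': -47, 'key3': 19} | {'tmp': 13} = {'key0': 4, 'a1': 42, 'id2': -47, 'key3': 19, 'tmp': 13}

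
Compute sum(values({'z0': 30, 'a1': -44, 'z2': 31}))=17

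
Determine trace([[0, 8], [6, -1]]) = -1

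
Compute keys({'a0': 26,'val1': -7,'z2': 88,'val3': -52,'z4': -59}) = ['a0', 'val1', 'z2', 'val3', 'z4']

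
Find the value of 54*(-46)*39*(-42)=4068792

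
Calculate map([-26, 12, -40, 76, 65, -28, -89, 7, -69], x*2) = [-52, 24, -80, 152, 130, -56, -178, 14, -138]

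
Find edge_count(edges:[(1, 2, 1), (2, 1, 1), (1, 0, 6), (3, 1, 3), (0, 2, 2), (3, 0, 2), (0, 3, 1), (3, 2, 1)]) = 8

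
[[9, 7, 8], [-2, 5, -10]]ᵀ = [[9, -2], [7, 5], [8, -10]]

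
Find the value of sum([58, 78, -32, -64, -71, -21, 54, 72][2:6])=-188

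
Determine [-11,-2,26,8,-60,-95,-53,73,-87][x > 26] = keep x where x > 26: -11✗, -2✗, 26✗, 8✗, -60✗, -95✗, -53✗, 73✓, -87✗
= [73]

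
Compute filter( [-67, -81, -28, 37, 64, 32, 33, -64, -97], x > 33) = [37, 64]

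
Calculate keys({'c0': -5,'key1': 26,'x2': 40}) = ['c0', 'key1', 'x2']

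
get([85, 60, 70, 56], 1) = 60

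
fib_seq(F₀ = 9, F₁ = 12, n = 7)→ [9, 12, 21, 33, 54, 87, 141]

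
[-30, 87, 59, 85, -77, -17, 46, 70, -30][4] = -77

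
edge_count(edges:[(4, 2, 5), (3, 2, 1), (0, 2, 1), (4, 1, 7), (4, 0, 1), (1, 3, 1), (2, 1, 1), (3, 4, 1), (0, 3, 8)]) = 9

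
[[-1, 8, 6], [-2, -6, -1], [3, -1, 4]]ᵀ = [[-1, -2, 3], [8, -6, -1], [6, -1, 4]]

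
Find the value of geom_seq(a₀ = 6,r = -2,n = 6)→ a_0 = 6*(-2)^0 = 6
a_1 = 6*(-2)^1 = -12
a_2 = 6*(-2)^2 = 24
...
= [6, -12, 24, -48, 96, -192]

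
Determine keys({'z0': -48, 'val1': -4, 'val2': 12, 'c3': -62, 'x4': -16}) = ['z0', 'val1', 'val2', 'c3', 'x4']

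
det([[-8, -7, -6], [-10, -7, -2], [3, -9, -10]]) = (1)*(-8)*det([[-7, -2], [-9, -10]]) + (-1)*(-7)*det([[-10, -2], [3, -10]]) + (1)*(-6)*det([[-10, -7], [3, -9]])
= -416 + 742 + -666
= -340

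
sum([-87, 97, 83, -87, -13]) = -7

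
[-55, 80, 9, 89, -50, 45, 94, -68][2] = 9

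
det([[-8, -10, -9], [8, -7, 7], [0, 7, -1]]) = -248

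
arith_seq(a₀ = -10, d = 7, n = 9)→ a_0 = -10 + 0*7 = -10
a_1 = -10 + 1*7 = -3
a_2 = -10 + 2*7 = 4
...
= [-10, -3, 4, 11, 18, 25, 32, 39, 46]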